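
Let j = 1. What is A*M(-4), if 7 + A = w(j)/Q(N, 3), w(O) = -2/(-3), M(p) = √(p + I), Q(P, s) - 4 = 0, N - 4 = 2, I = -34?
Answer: -41*I*√38/6 ≈ -42.123*I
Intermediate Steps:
N = 6 (N = 4 + 2 = 6)
Q(P, s) = 4 (Q(P, s) = 4 + 0 = 4)
M(p) = √(-34 + p) (M(p) = √(p - 34) = √(-34 + p))
w(O) = ⅔ (w(O) = -2*(-⅓) = ⅔)
A = -41/6 (A = -7 + (⅔)/4 = -7 + (⅔)*(¼) = -7 + ⅙ = -41/6 ≈ -6.8333)
A*M(-4) = -41*√(-34 - 4)/6 = -41*I*√38/6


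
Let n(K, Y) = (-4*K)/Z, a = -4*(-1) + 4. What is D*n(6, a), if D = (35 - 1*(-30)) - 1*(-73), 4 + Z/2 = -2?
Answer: 276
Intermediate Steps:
Z = -12 (Z = -8 + 2*(-2) = -8 - 4 = -12)
a = 8 (a = 4 + 4 = 8)
n(K, Y) = K/3 (n(K, Y) = -4*K/(-12) = -4*K*(-1/12) = K/3)
D = 138 (D = (35 + 30) + 73 = 65 + 73 = 138)
D*n(6, a) = 138*((⅓)*6) = 138*2 = 276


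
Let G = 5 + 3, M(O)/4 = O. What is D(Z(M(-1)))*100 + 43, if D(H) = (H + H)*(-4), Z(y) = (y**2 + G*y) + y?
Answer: 16043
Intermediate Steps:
M(O) = 4*O
G = 8
Z(y) = y**2 + 9*y (Z(y) = (y**2 + 8*y) + y = y**2 + 9*y)
D(H) = -8*H (D(H) = (2*H)*(-4) = -8*H)
D(Z(M(-1)))*100 + 43 = -8*4*(-1)*(9 + 4*(-1))*100 + 43 = -(-32)*(9 - 4)*100 + 43 = -(-32)*5*100 + 43 = -8*(-20)*100 + 43 = 160*100 + 43 = 16000 + 43 = 16043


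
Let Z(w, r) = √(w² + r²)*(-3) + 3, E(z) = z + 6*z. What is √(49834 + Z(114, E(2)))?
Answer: √(49837 - 6*√3298) ≈ 222.47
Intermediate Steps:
E(z) = 7*z
Z(w, r) = 3 - 3*√(r² + w²) (Z(w, r) = √(r² + w²)*(-3) + 3 = -3*√(r² + w²) + 3 = 3 - 3*√(r² + w²))
√(49834 + Z(114, E(2))) = √(49834 + (3 - 3*√((7*2)² + 114²))) = √(49834 + (3 - 3*√(14² + 12996))) = √(49834 + (3 - 3*√(196 + 12996))) = √(49834 + (3 - 6*√3298)) = √(49837 - 6*√3298)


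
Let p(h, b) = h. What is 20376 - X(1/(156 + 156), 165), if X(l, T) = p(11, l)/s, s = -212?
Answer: 4319723/212 ≈ 20376.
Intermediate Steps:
X(l, T) = -11/212 (X(l, T) = 11/(-212) = 11*(-1/212) = -11/212)
20376 - X(1/(156 + 156), 165) = 20376 - 1*(-11/212) = 20376 + 11/212 = 4319723/212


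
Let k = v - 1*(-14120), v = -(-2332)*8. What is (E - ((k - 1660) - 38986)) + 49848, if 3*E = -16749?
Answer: 52135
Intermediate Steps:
E = -5583 (E = (⅓)*(-16749) = -5583)
v = 18656 (v = -1*(-18656) = 18656)
k = 32776 (k = 18656 - 1*(-14120) = 18656 + 14120 = 32776)
(E - ((k - 1660) - 38986)) + 49848 = (-5583 - ((32776 - 1660) - 38986)) + 49848 = (-5583 - (31116 - 38986)) + 49848 = (-5583 - 1*(-7870)) + 49848 = (-5583 + 7870) + 49848 = 2287 + 49848 = 52135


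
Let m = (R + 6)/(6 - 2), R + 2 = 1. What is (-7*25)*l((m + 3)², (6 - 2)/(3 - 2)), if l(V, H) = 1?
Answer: -175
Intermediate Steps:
R = -1 (R = -2 + 1 = -1)
m = 5/4 (m = (-1 + 6)/(6 - 2) = 5/4 ≈ 1.2500)
(-7*25)*l((m + 3)², (6 - 2)/(3 - 2)) = -7*25*1 = -175*1 = -175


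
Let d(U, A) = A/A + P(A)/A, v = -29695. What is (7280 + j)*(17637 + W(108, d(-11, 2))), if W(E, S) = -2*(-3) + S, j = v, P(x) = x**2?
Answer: -395535090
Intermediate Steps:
d(U, A) = 1 + A (d(U, A) = A/A + A**2/A = 1 + A)
j = -29695
W(E, S) = 6 + S
(7280 + j)*(17637 + W(108, d(-11, 2))) = (7280 - 29695)*(17637 + (6 + (1 + 2))) = -22415*(17637 + (6 + 3)) = -22415*(17637 + 9) = -22415*17646 = -395535090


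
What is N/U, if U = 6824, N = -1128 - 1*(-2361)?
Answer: 1233/6824 ≈ 0.18069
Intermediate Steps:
N = 1233 (N = -1128 + 2361 = 1233)
N/U = 1233/6824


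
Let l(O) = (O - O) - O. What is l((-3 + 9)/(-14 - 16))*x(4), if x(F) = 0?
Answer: 0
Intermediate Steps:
l(O) = -O (l(O) = 0 - O = -O)
l((-3 + 9)/(-14 - 16))*x(4) = -(-3 + 9)/(-14 - 16)*0 = -6/(-30)*0 = -6*(-1)/30*0 = -1*(-⅕)*0 = (⅕)*0 = 0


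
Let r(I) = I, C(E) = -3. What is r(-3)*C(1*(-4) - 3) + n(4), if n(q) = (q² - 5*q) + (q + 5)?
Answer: 14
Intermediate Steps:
n(q) = 5 + q² - 4*q (n(q) = (q² - 5*q) + (5 + q) = 5 + q² - 4*q)
r(-3)*C(1*(-4) - 3) + n(4) = -3*(-3) + (5 + 4² - 4*4) = 9 + (5 + 16 - 16) = 9 + 5 = 14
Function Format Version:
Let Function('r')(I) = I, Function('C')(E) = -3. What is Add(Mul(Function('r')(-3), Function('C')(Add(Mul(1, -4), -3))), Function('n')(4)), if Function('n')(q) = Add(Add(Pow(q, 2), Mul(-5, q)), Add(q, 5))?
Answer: 14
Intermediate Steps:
Function('n')(q) = Add(5, Pow(q, 2), Mul(-4, q)) (Function('n')(q) = Add(Add(Pow(q, 2), Mul(-5, q)), Add(5, q)) = Add(5, Pow(q, 2), Mul(-4, q)))
Add(Mul(Function('r')(-3), Function('C')(Add(Mul(1, -4), -3))), Function('n')(4)) = Add(Mul(-3, -3), Add(5, Pow(4, 2), Mul(-4, 4))) = Add(9, Add(5, 16, -16)) = Add(9, 5) = 14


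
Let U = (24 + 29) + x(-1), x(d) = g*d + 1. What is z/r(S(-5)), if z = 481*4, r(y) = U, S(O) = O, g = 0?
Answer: 962/27 ≈ 35.630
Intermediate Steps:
x(d) = 1 (x(d) = 0*d + 1 = 0 + 1 = 1)
U = 54 (U = (24 + 29) + 1 = 53 + 1 = 54)
r(y) = 54
z = 1924
z/r(S(-5)) = 1924/54 = 1924*(1/54) = 962/27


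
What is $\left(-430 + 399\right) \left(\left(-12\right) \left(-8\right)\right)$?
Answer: $-2976$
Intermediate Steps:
$\left(-430 + 399\right) \left(\left(-12\right) \left(-8\right)\right) = \left(-31\right) 96 = -2976$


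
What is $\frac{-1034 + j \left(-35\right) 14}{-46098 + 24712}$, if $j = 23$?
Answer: $\frac{6152}{10693} \approx 0.57533$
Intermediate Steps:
$\frac{-1034 + j \left(-35\right) 14}{-46098 + 24712} = \frac{-1034 + 23 \left(-35\right) 14}{-46098 + 24712} = \frac{-1034 - 11270}{-21386} = \left(-1034 - 11270\right) \left(- \frac{1}{21386}\right) = \left(-12304\right) \left(- \frac{1}{21386}\right) = \frac{6152}{10693}$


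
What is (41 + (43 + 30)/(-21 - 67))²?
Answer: 12496225/7744 ≈ 1613.7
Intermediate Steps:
(41 + (43 + 30)/(-21 - 67))² = (41 + 73/(-88))² = (41 + 73*(-1/88))² = (41 - 73/88)² = (3535/88)² = 12496225/7744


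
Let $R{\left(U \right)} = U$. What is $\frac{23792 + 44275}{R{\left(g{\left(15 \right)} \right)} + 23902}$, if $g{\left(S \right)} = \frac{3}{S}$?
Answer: $\frac{37815}{13279} \approx 2.8477$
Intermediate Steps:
$\frac{23792 + 44275}{R{\left(g{\left(15 \right)} \right)} + 23902} = \frac{23792 + 44275}{\frac{3}{15} + 23902} = \frac{68067}{3 \cdot \frac{1}{15} + 23902} = \frac{68067}{\frac{1}{5} + 23902} = \frac{68067}{\frac{119511}{5}} = 68067 \cdot \frac{5}{119511} = \frac{37815}{13279}$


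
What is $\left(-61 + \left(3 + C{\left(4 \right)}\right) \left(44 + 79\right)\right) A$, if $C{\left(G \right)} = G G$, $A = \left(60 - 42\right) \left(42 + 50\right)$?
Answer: $3769056$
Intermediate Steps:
$A = 1656$ ($A = 18 \cdot 92 = 1656$)
$C{\left(G \right)} = G^{2}$
$\left(-61 + \left(3 + C{\left(4 \right)}\right) \left(44 + 79\right)\right) A = \left(-61 + \left(3 + 4^{2}\right) \left(44 + 79\right)\right) 1656 = \left(-61 + \left(3 + 16\right) 123\right) 1656 = \left(-61 + 19 \cdot 123\right) 1656 = \left(-61 + 2337\right) 1656 = 2276 \cdot 1656 = 3769056$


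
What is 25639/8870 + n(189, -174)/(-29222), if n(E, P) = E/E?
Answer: 187303497/64799785 ≈ 2.8905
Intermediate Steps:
n(E, P) = 1
25639/8870 + n(189, -174)/(-29222) = 25639/8870 + 1/(-29222) = 25639*(1/8870) + 1*(-1/29222) = 25639/8870 - 1/29222 = 187303497/64799785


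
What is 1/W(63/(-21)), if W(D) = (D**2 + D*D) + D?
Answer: 1/15 ≈ 0.066667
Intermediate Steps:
W(D) = D + 2*D**2 (W(D) = (D**2 + D**2) + D = 2*D**2 + D = D + 2*D**2)
1/W(63/(-21)) = 1/((63/(-21))*(1 + 2*(63/(-21)))) = 1/((63*(-1/21))*(1 + 2*(63*(-1/21)))) = 1/(-3*(1 + 2*(-3))) = 1/(-3*(1 - 6)) = 1/(-3*(-5)) = 1/15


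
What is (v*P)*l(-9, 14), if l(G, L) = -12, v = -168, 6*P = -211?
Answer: -70896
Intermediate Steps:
P = -211/6 (P = (⅙)*(-211) = -211/6 ≈ -35.167)
(v*P)*l(-9, 14) = -168*(-211/6)*(-12) = 5908*(-12) = -70896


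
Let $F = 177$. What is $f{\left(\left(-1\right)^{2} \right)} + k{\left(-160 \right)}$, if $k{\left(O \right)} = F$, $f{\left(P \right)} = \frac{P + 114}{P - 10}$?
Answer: $\frac{1478}{9} \approx 164.22$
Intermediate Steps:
$f{\left(P \right)} = \frac{114 + P}{-10 + P}$
$k{\left(O \right)} = 177$
$f{\left(\left(-1\right)^{2} \right)} + k{\left(-160 \right)} = \frac{114 + \left(-1\right)^{2}}{-10 + \left(-1\right)^{2}} + 177 = \frac{114 + 1}{-10 + 1} + 177 = \frac{1}{-9} \cdot 115 + 177 = \left(- \frac{1}{9}\right) 115 + 177 = - \frac{115}{9} + 177 = \frac{1478}{9}$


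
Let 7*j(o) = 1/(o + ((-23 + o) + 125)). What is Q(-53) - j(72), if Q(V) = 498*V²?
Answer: 2408874803/1722 ≈ 1.3989e+6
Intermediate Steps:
j(o) = 1/(7*(102 + 2*o)) (j(o) = 1/(7*(o + ((-23 + o) + 125))) = 1/(7*(o + (102 + o))) = 1/(7*(102 + 2*o)))
Q(-53) - j(72) = 498*(-53)² - 1/(14*(51 + 72)) = 498*2809 - 1/(14*123) = 1398882 - 1/(14*123) = 1398882 - 1*1/1722 = 1398882 - 1/1722 = 2408874803/1722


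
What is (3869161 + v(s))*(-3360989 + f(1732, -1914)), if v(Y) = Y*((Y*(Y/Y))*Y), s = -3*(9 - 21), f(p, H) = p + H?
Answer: -13161730541707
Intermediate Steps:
f(p, H) = H + p
s = 36 (s = -3*(-12) = 36)
v(Y) = Y³ (v(Y) = Y*((Y*1)*Y) = Y*(Y*Y) = Y*Y² = Y³)
(3869161 + v(s))*(-3360989 + f(1732, -1914)) = (3869161 + 36³)*(-3360989 + (-1914 + 1732)) = (3869161 + 46656)*(-3360989 - 182) = 3915817*(-3361171) = -13161730541707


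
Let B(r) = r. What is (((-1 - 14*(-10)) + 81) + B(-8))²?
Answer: 44944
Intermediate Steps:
(((-1 - 14*(-10)) + 81) + B(-8))² = (((-1 - 14*(-10)) + 81) - 8)² = (((-1 + 140) + 81) - 8)² = ((139 + 81) - 8)² = (220 - 8)² = 212² = 44944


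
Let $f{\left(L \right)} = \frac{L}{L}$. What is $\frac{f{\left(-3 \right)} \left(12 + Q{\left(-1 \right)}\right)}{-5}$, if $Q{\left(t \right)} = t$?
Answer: $- \frac{11}{5} \approx -2.2$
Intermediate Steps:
$f{\left(L \right)} = 1$
$\frac{f{\left(-3 \right)} \left(12 + Q{\left(-1 \right)}\right)}{-5} = \frac{1 \left(12 - 1\right)}{-5} = 1 \cdot 11 \left(- \frac{1}{5}\right) = 11 \left(- \frac{1}{5}\right) = - \frac{11}{5}$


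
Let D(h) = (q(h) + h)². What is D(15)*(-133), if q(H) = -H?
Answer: 0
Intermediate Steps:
D(h) = 0 (D(h) = (-h + h)² = 0² = 0)
D(15)*(-133) = 0*(-133) = 0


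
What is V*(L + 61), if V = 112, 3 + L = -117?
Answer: -6608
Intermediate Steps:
L = -120 (L = -3 - 117 = -120)
V*(L + 61) = 112*(-120 + 61) = 112*(-59) = -6608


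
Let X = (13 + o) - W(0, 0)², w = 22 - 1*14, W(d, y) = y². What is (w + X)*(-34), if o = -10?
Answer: -374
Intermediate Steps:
w = 8 (w = 22 - 14 = 8)
X = 3 (X = (13 - 10) - (0²)² = 3 - 1*0² = 3 - 1*0 = 3 + 0 = 3)
(w + X)*(-34) = (8 + 3)*(-34) = 11*(-34) = -374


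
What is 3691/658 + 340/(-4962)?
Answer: 9045511/1632498 ≈ 5.5409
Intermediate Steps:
3691/658 + 340/(-4962) = 3691*(1/658) + 340*(-1/4962) = 3691/658 - 170/2481 = 9045511/1632498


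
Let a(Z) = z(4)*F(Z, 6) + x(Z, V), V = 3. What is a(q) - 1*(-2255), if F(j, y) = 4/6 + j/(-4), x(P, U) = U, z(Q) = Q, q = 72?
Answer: 6566/3 ≈ 2188.7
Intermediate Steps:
F(j, y) = ⅔ - j/4 (F(j, y) = 4*(⅙) + j*(-¼) = ⅔ - j/4)
a(Z) = 17/3 - Z (a(Z) = 4*(⅔ - Z/4) + 3 = (8/3 - Z) + 3 = 17/3 - Z)
a(q) - 1*(-2255) = (17/3 - 1*72) - 1*(-2255) = (17/3 - 72) + 2255 = -199/3 + 2255 = 6566/3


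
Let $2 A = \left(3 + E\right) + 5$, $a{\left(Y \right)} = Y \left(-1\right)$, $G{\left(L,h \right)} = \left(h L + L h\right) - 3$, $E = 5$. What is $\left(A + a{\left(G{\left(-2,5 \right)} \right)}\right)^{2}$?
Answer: $\frac{3481}{4} \approx 870.25$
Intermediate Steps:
$G{\left(L,h \right)} = -3 + 2 L h$ ($G{\left(L,h \right)} = \left(L h + L h\right) - 3 = 2 L h - 3 = -3 + 2 L h$)
$a{\left(Y \right)} = - Y$
$A = \frac{13}{2}$ ($A = \frac{\left(3 + 5\right) + 5}{2} = \frac{8 + 5}{2} = \frac{1}{2} \cdot 13 = \frac{13}{2} \approx 6.5$)
$\left(A + a{\left(G{\left(-2,5 \right)} \right)}\right)^{2} = \left(\frac{13}{2} - \left(-3 + 2 \left(-2\right) 5\right)\right)^{2} = \left(\frac{13}{2} - \left(-3 - 20\right)\right)^{2} = \left(\frac{13}{2} - -23\right)^{2} = \left(\frac{13}{2} + 23\right)^{2} = \left(\frac{59}{2}\right)^{2} = \frac{3481}{4}$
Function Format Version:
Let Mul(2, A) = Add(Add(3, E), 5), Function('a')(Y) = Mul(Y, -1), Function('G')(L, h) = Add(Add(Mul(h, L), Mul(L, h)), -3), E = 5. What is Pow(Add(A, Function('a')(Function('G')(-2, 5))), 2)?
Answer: Rational(3481, 4) ≈ 870.25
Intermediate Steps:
Function('G')(L, h) = Add(-3, Mul(2, L, h)) (Function('G')(L, h) = Add(Add(Mul(L, h), Mul(L, h)), -3) = Add(Mul(2, L, h), -3) = Add(-3, Mul(2, L, h)))
Function('a')(Y) = Mul(-1, Y)
A = Rational(13, 2) (A = Mul(Rational(1, 2), Add(Add(3, 5), 5)) = Mul(Rational(1, 2), Add(8, 5)) = Mul(Rational(1, 2), 13) = Rational(13, 2) ≈ 6.5000)
Pow(Add(A, Function('a')(Function('G')(-2, 5))), 2) = Pow(Add(Rational(13, 2), Mul(-1, Add(-3, Mul(2, -2, 5)))), 2) = Pow(Add(Rational(13, 2), Mul(-1, Add(-3, -20))), 2) = Pow(Add(Rational(13, 2), Mul(-1, -23)), 2) = Pow(Add(Rational(13, 2), 23), 2) = Pow(Rational(59, 2), 2) = Rational(3481, 4)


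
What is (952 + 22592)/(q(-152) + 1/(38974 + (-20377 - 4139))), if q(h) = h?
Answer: -340399152/2197615 ≈ -154.89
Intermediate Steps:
(952 + 22592)/(q(-152) + 1/(38974 + (-20377 - 4139))) = (952 + 22592)/(-152 + 1/(38974 + (-20377 - 4139))) = 23544/(-152 + 1/(38974 - 24516)) = 23544/(-152 + 1/14458) = 23544/(-2197615/14458) = 23544*(-14458/2197615) = -340399152/2197615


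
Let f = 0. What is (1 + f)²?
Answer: 1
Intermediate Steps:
(1 + f)² = (1 + 0)² = 1² = 1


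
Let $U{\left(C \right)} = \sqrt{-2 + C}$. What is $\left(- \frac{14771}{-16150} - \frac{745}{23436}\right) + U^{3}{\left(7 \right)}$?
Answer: $\frac{167070703}{189245700} + 5 \sqrt{5} \approx 12.063$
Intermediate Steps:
$\left(- \frac{14771}{-16150} - \frac{745}{23436}\right) + U^{3}{\left(7 \right)} = \left(- \frac{14771}{-16150} - \frac{745}{23436}\right) + \left(\sqrt{-2 + 7}\right)^{3} = \left(\left(-14771\right) \left(- \frac{1}{16150}\right) - \frac{745}{23436}\right) + \left(\sqrt{5}\right)^{3} = \left(\frac{14771}{16150} - \frac{745}{23436}\right) + 5 \sqrt{5} = \frac{167070703}{189245700} + 5 \sqrt{5}$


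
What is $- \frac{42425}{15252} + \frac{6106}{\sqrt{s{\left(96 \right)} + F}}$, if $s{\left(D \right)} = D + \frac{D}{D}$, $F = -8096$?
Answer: $- \frac{42425}{15252} - \frac{6106 i \sqrt{7999}}{7999} \approx -2.7816 - 68.271 i$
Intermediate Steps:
$s{\left(D \right)} = 1 + D$ ($s{\left(D \right)} = D + 1 = 1 + D$)
$- \frac{42425}{15252} + \frac{6106}{\sqrt{s{\left(96 \right)} + F}} = - \frac{42425}{15252} + \frac{6106}{\sqrt{\left(1 + 96\right) - 8096}} = \left(-42425\right) \frac{1}{15252} + \frac{6106}{\sqrt{97 - 8096}} = - \frac{42425}{15252} + \frac{6106}{\sqrt{-7999}} = - \frac{42425}{15252} + \frac{6106}{i \sqrt{7999}} = - \frac{42425}{15252} + 6106 \left(- \frac{i \sqrt{7999}}{7999}\right) = - \frac{42425}{15252} - \frac{6106 i \sqrt{7999}}{7999}$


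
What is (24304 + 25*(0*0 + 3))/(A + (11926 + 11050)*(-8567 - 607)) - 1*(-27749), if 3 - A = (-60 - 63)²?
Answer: 5849404541171/210796950 ≈ 27749.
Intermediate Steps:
A = -15126 (A = 3 - (-60 - 63)² = 3 - 1*(-123)² = 3 - 1*15129 = 3 - 15129 = -15126)
(24304 + 25*(0*0 + 3))/(A + (11926 + 11050)*(-8567 - 607)) - 1*(-27749) = (24304 + 25*(0*0 + 3))/(-15126 + (11926 + 11050)*(-8567 - 607)) - 1*(-27749) = (24304 + 25*(0 + 3))/(-15126 + 22976*(-9174)) + 27749 = (24304 + 25*3)/(-15126 - 210781824) + 27749 = (24304 + 75)/(-210796950) + 27749 = 24379*(-1/210796950) + 27749 = -24379/210796950 + 27749 = 5849404541171/210796950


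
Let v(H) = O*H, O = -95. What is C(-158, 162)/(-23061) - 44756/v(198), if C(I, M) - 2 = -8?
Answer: 172038496/72296235 ≈ 2.3796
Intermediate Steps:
C(I, M) = -6 (C(I, M) = 2 - 8 = -6)
v(H) = -95*H
C(-158, 162)/(-23061) - 44756/v(198) = -6/(-23061) - 44756/((-95*198)) = -6*(-1/23061) - 44756/(-18810) = 2/7687 - 44756*(-1/18810) = 2/7687 + 22378/9405 = 172038496/72296235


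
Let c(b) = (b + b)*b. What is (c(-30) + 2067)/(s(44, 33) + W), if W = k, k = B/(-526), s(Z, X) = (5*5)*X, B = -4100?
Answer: 1017021/219025 ≈ 4.6434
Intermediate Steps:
s(Z, X) = 25*X
k = 2050/263 (k = -4100/(-526) = -4100*(-1/526) = 2050/263 ≈ 7.7947)
c(b) = 2*b² (c(b) = (2*b)*b = 2*b²)
W = 2050/263 ≈ 7.7947
(c(-30) + 2067)/(s(44, 33) + W) = (2*(-30)² + 2067)/(25*33 + 2050/263) = (2*900 + 2067)/(825 + 2050/263) = (1800 + 2067)/(219025/263) = 3867*(263/219025) = 1017021/219025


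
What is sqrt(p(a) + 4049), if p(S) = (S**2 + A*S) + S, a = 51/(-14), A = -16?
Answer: sqrt(806915)/14 ≈ 64.163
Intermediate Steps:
a = -51/14 (a = 51*(-1/14) = -51/14 ≈ -3.6429)
p(S) = S**2 - 15*S (p(S) = (S**2 - 16*S) + S = S**2 - 15*S)
sqrt(p(a) + 4049) = sqrt(-51*(-15 - 51/14)/14 + 4049) = sqrt(-51/14*(-261/14) + 4049) = sqrt(13311/196 + 4049) = sqrt(806915/196) = sqrt(806915)/14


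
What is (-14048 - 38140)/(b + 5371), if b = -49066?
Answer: 17396/14565 ≈ 1.1944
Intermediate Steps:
(-14048 - 38140)/(b + 5371) = (-14048 - 38140)/(-49066 + 5371) = -52188/(-43695) = -52188*(-1/43695) = 17396/14565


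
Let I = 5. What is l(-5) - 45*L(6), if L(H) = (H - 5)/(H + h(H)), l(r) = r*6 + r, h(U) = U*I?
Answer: -145/4 ≈ -36.250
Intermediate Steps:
h(U) = 5*U (h(U) = U*5 = 5*U)
l(r) = 7*r (l(r) = 6*r + r = 7*r)
L(H) = (-5 + H)/(6*H) (L(H) = (H - 5)/(H + 5*H) = (-5 + H)/((6*H)) = (-5 + H)*(1/(6*H)) = (-5 + H)/(6*H))
l(-5) - 45*L(6) = 7*(-5) - 15*(-5 + 6)/(2*6) = -35 - 15/(2*6) = -35 - 45*1/36 = -35 - 5/4 = -145/4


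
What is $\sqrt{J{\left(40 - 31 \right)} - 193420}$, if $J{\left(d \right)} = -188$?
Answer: $6 i \sqrt{5378} \approx 440.01 i$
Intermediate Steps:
$\sqrt{J{\left(40 - 31 \right)} - 193420} = \sqrt{-188 - 193420} = \sqrt{-193608} = 6 i \sqrt{5378}$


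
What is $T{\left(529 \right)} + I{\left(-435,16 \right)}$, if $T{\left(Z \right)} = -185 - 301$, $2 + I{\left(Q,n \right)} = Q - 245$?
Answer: $-1168$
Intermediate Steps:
$I{\left(Q,n \right)} = -247 + Q$ ($I{\left(Q,n \right)} = -2 + \left(Q - 245\right) = -2 + \left(-245 + Q\right) = -247 + Q$)
$T{\left(Z \right)} = -486$ ($T{\left(Z \right)} = -185 - 301 = -486$)
$T{\left(529 \right)} + I{\left(-435,16 \right)} = -486 - 682 = -1168$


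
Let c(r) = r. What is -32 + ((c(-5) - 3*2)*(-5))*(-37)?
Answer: -2067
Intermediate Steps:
-32 + ((c(-5) - 3*2)*(-5))*(-37) = -32 + ((-5 - 3*2)*(-5))*(-37) = -32 + ((-5 - 6)*(-5))*(-37) = -32 - 11*(-5)*(-37) = -32 + 55*(-37) = -32 - 2035 = -2067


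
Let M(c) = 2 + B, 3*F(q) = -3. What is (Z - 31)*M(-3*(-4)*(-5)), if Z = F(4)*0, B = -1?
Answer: -31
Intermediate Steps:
F(q) = -1 (F(q) = (1/3)*(-3) = -1)
M(c) = 1 (M(c) = 2 - 1 = 1)
Z = 0 (Z = -1*0 = 0)
(Z - 31)*M(-3*(-4)*(-5)) = (0 - 31)*1 = -31*1 = -31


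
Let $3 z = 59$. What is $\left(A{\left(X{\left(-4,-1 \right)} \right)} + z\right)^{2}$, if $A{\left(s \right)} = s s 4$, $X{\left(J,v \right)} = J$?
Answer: $\frac{63001}{9} \approx 7000.1$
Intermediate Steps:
$z = \frac{59}{3}$ ($z = \frac{1}{3} \cdot 59 = \frac{59}{3} \approx 19.667$)
$A{\left(s \right)} = 4 s^{2}$ ($A{\left(s \right)} = s^{2} \cdot 4 = 4 s^{2}$)
$\left(A{\left(X{\left(-4,-1 \right)} \right)} + z\right)^{2} = \left(4 \left(-4\right)^{2} + \frac{59}{3}\right)^{2} = \left(4 \cdot 16 + \frac{59}{3}\right)^{2} = \left(64 + \frac{59}{3}\right)^{2} = \left(\frac{251}{3}\right)^{2} = \frac{63001}{9}$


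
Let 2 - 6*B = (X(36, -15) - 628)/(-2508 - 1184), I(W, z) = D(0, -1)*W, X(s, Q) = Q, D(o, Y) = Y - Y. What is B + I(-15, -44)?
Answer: 2247/7384 ≈ 0.30431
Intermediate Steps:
D(o, Y) = 0
I(W, z) = 0 (I(W, z) = 0*W = 0)
B = 2247/7384 (B = ⅓ - (-15 - 628)/(6*(-2508 - 1184)) = ⅓ - (-643)/(6*(-3692)) = ⅓ - (-643)*(-1)/(6*3692) = ⅓ - ⅙*643/3692 = ⅓ - 643/22152 = 2247/7384 ≈ 0.30431)
B + I(-15, -44) = 2247/7384 + 0 = 2247/7384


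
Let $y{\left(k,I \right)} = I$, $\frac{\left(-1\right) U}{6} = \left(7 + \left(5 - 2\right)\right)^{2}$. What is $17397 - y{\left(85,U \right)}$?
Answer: $17997$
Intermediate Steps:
$U = -600$ ($U = - 6 \left(7 + \left(5 - 2\right)\right)^{2} = - 6 \left(7 + 3\right)^{2} = - 6 \cdot 10^{2} = \left(-6\right) 100 = -600$)
$17397 - y{\left(85,U \right)} = 17397 - -600 = 17397 + 600 = 17997$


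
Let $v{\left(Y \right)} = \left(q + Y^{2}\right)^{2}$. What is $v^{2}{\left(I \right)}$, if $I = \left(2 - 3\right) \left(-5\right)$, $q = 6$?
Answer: $923521$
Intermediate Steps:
$I = 5$ ($I = \left(-1\right) \left(-5\right) = 5$)
$v{\left(Y \right)} = \left(6 + Y^{2}\right)^{2}$
$v^{2}{\left(I \right)} = \left(\left(6 + 5^{2}\right)^{2}\right)^{2} = \left(\left(6 + 25\right)^{2}\right)^{2} = \left(31^{2}\right)^{2} = 961^{2} = 923521$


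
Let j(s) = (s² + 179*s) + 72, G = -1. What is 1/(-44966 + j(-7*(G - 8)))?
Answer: -1/29648 ≈ -3.3729e-5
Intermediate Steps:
j(s) = 72 + s² + 179*s
1/(-44966 + j(-7*(G - 8))) = 1/(-44966 + (72 + (-7*(-1 - 8))² + 179*(-7*(-1 - 8)))) = 1/(-44966 + (72 + (-7*(-9))² + 179*(-7*(-9)))) = 1/(-44966 + (72 + 63² + 179*63)) = 1/(-44966 + (72 + 3969 + 11277)) = 1/(-44966 + 15318) = 1/(-29648) = -1/29648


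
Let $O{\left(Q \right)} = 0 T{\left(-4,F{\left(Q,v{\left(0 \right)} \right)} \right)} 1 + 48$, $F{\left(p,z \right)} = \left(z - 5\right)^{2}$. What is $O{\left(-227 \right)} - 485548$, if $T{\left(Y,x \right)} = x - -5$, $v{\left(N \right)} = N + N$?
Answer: $-485500$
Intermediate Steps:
$v{\left(N \right)} = 2 N$
$F{\left(p,z \right)} = \left(-5 + z\right)^{2}$
$T{\left(Y,x \right)} = 5 + x$ ($T{\left(Y,x \right)} = x + 5 = 5 + x$)
$O{\left(Q \right)} = 48$ ($O{\left(Q \right)} = 0 \left(5 + \left(-5 + 2 \cdot 0\right)^{2}\right) 1 + 48 = 0 \left(5 + \left(-5 + 0\right)^{2}\right) 1 + 48 = 0 \left(5 + \left(-5\right)^{2}\right) 1 + 48 = 0 \left(5 + 25\right) 1 + 48 = 0 \cdot 30 \cdot 1 + 48 = 0 \cdot 1 + 48 = 0 + 48 = 48$)
$O{\left(-227 \right)} - 485548 = 48 - 485548 = -485500$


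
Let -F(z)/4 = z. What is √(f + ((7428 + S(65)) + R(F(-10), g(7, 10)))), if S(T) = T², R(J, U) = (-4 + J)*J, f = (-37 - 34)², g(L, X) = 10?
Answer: √18134 ≈ 134.66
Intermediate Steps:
F(z) = -4*z
f = 5041 (f = (-71)² = 5041)
R(J, U) = J*(-4 + J)
√(f + ((7428 + S(65)) + R(F(-10), g(7, 10)))) = √(5041 + ((7428 + 65²) + (-4*(-10))*(-4 - 4*(-10)))) = √(5041 + ((7428 + 4225) + 40*(-4 + 40))) = √(5041 + (11653 + 40*36)) = √(5041 + (11653 + 1440)) = √(5041 + 13093) = √18134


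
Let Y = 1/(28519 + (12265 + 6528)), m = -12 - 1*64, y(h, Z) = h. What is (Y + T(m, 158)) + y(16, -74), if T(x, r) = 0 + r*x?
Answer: -567365503/47312 ≈ -11992.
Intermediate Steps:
m = -76 (m = -12 - 64 = -76)
T(x, r) = r*x
Y = 1/47312 (Y = 1/(28519 + 18793) = 1/47312 ≈ 2.1136e-5)
(Y + T(m, 158)) + y(16, -74) = (1/47312 + 158*(-76)) + 16 = (1/47312 - 12008) + 16 = -568122495/47312 + 16 = -567365503/47312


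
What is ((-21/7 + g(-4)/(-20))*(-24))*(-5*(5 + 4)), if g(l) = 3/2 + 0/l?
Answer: -3321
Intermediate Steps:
g(l) = 3/2 (g(l) = 3*(½) + 0 = 3/2 + 0 = 3/2)
((-21/7 + g(-4)/(-20))*(-24))*(-5*(5 + 4)) = ((-21/7 + (3/2)/(-20))*(-24))*(-5*(5 + 4)) = ((-21*⅐ + (3/2)*(-1/20))*(-24))*(-5*9) = ((-3 - 3/40)*(-24))*(-45) = -123/40*(-24)*(-45) = (369/5)*(-45) = -3321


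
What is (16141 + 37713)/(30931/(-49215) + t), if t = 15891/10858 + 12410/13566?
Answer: 3827515285245540/124363963861 ≈ 30777.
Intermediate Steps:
t = 10303679/4332342 (t = 15891*(1/10858) + 12410*(1/13566) = 15891/10858 + 365/399 = 10303679/4332342 ≈ 2.3783)
(16141 + 37713)/(30931/(-49215) + t) = (16141 + 37713)/(30931/(-49215) + 10303679/4332342) = 53854/(30931*(-1/49215) + 10303679/4332342) = 53854/(-30931/49215 + 10303679/4332342) = 53854/(124363963861/71072070510) = 53854*(71072070510/124363963861) = 3827515285245540/124363963861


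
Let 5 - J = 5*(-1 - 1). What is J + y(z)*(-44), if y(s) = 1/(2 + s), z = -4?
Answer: 37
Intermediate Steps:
J = 15 (J = 5 - 5*(-1 - 1) = 5 - 5*(-2) = 5 - 1*(-10) = 5 + 10 = 15)
J + y(z)*(-44) = 15 - 44/(2 - 4) = 15 - 44/(-2) = 15 - ½*(-44) = 15 + 22 = 37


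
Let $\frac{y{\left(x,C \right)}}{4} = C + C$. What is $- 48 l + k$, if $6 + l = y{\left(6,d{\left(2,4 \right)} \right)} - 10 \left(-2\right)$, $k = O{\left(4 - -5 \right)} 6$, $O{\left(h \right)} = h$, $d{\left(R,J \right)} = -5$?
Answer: $1302$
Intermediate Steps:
$k = 54$ ($k = \left(4 - -5\right) 6 = \left(4 + 5\right) 6 = 9 \cdot 6 = 54$)
$y{\left(x,C \right)} = 8 C$ ($y{\left(x,C \right)} = 4 \left(C + C\right) = 4 \cdot 2 C = 8 C$)
$l = -26$ ($l = -6 + \left(8 \left(-5\right) - 10 \left(-2\right)\right) = -6 - 20 = -26$)
$- 48 l + k = \left(-48\right) \left(-26\right) + 54 = 1248 + 54 = 1302$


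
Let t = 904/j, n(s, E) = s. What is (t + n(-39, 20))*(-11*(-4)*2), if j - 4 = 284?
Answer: -28402/9 ≈ -3155.8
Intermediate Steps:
j = 288 (j = 4 + 284 = 288)
t = 113/36 (t = 904/288 = 904*(1/288) = 113/36 ≈ 3.1389)
(t + n(-39, 20))*(-11*(-4)*2) = (113/36 - 39)*(-11*(-4)*2) = -14201*2/9 = -1291/36*88 = -28402/9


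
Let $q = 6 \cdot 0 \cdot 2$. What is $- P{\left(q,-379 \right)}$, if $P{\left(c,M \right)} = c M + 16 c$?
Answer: $0$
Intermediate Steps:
$q = 0$ ($q = 0 \cdot 2 = 0$)
$P{\left(c,M \right)} = 16 c + M c$ ($P{\left(c,M \right)} = M c + 16 c = 16 c + M c$)
$- P{\left(q,-379 \right)} = - 0 \left(16 - 379\right) = - 0 \left(-363\right) = \left(-1\right) 0 = 0$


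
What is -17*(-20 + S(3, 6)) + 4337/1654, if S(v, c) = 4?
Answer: 454225/1654 ≈ 274.62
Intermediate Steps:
-17*(-20 + S(3, 6)) + 4337/1654 = -17*(-20 + 4) + 4337/1654 = -17*(-16) + 4337*(1/1654) = 272 + 4337/1654 = 454225/1654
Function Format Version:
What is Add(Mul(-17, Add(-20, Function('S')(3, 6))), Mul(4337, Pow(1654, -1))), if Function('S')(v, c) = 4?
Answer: Rational(454225, 1654) ≈ 274.62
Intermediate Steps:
Add(Mul(-17, Add(-20, Function('S')(3, 6))), Mul(4337, Pow(1654, -1))) = Add(Mul(-17, Add(-20, 4)), Mul(4337, Pow(1654, -1))) = Add(Mul(-17, -16), Mul(4337, Rational(1, 1654))) = Add(272, Rational(4337, 1654)) = Rational(454225, 1654)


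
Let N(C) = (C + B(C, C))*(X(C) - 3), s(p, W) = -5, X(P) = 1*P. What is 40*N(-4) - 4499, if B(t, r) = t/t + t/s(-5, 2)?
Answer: -3883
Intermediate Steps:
X(P) = P
B(t, r) = 1 - t/5 (B(t, r) = t/t + t/(-5) = 1 + t*(-⅕) = 1 - t/5)
N(C) = (1 + 4*C/5)*(-3 + C) (N(C) = (C + (1 - C/5))*(C - 3) = (1 + 4*C/5)*(-3 + C))
40*N(-4) - 4499 = 40*(-3 - 7/5*(-4) + (⅘)*(-4)²) - 4499 = 40*(-3 + 28/5 + (⅘)*16) - 4499 = 40*(-3 + 28/5 + 64/5) - 4499 = 40*(77/5) - 4499 = 616 - 4499 = -3883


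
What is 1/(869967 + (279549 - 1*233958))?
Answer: 1/915558 ≈ 1.0922e-6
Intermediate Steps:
1/(869967 + (279549 - 1*233958)) = 1/(869967 + (279549 - 233958)) = 1/(869967 + 45591) = 1/915558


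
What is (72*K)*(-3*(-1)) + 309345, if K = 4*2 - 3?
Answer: 310425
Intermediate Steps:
K = 5 (K = 8 - 3 = 5)
(72*K)*(-3*(-1)) + 309345 = (72*5)*(-3*(-1)) + 309345 = 360*3 + 309345 = 1080 + 309345 = 310425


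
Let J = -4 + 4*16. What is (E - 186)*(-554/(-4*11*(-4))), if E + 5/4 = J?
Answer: 140993/352 ≈ 400.55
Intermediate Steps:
J = 60 (J = -4 + 64 = 60)
E = 235/4 (E = -5/4 + 60 = 235/4 ≈ 58.750)
(E - 186)*(-554/(-4*11*(-4))) = (235/4 - 186)*(-554/(-4*11*(-4))) = -(-140993)/(2*((-44*(-4)))) = -(-140993)/(2*176) = -509/4*(-277/88) = 140993/352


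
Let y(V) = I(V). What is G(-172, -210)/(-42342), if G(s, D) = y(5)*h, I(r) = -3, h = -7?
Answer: -7/14114 ≈ -0.00049596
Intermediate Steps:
y(V) = -3
G(s, D) = 21 (G(s, D) = -3*(-7) = 21)
G(-172, -210)/(-42342) = 21/(-42342) = 21*(-1/42342) = -7/14114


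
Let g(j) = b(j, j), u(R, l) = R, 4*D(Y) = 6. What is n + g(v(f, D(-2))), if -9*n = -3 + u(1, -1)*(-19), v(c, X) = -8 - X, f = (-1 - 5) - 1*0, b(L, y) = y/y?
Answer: 31/9 ≈ 3.4444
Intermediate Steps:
D(Y) = 3/2 (D(Y) = (1/4)*6 = 3/2)
b(L, y) = 1
f = -6 (f = -6 + 0 = -6)
g(j) = 1
n = 22/9 (n = -(-3 + 1*(-19))/9 = -(-3 - 19)/9 = -1/9*(-22) = 22/9 ≈ 2.4444)
n + g(v(f, D(-2))) = 22/9 + 1 = 31/9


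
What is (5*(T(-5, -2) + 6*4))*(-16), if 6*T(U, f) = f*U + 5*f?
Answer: -1920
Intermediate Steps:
T(U, f) = 5*f/6 + U*f/6 (T(U, f) = (f*U + 5*f)/6 = (U*f + 5*f)/6 = (5*f + U*f)/6 = 5*f/6 + U*f/6)
(5*(T(-5, -2) + 6*4))*(-16) = (5*((⅙)*(-2)*(5 - 5) + 6*4))*(-16) = (5*((⅙)*(-2)*0 + 24))*(-16) = (5*(0 + 24))*(-16) = (5*24)*(-16) = 120*(-16) = -1920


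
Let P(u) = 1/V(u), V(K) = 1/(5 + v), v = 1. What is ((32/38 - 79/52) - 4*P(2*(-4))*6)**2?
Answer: 20432129481/976144 ≈ 20931.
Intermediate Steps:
V(K) = 1/6 (V(K) = 1/(5 + 1) = 1/6)
P(u) = 6 (P(u) = 1/(1/6) = 6)
((32/38 - 79/52) - 4*P(2*(-4))*6)**2 = ((32/38 - 79/52) - 4*6*6)**2 = ((32*(1/38) - 79*1/52) - 24*6)**2 = ((16/19 - 79/52) - 144)**2 = (-669/988 - 144)**2 = (-142941/988)**2 = 20432129481/976144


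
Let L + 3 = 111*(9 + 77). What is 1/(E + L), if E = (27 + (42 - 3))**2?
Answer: 1/13899 ≈ 7.1948e-5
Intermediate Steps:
E = 4356 (E = (27 + 39)**2 = 66**2 = 4356)
L = 9543 (L = -3 + 111*(9 + 77) = -3 + 111*86 = -3 + 9546 = 9543)
1/(E + L) = 1/(4356 + 9543) = 1/13899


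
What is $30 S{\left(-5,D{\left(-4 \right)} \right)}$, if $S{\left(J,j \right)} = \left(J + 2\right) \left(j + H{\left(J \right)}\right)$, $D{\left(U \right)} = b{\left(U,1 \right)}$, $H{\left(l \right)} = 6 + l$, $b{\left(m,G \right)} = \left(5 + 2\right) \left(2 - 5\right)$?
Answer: $1800$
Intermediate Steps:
$b{\left(m,G \right)} = -21$ ($b{\left(m,G \right)} = 7 \left(-3\right) = -21$)
$D{\left(U \right)} = -21$
$S{\left(J,j \right)} = \left(2 + J\right) \left(6 + J + j\right)$ ($S{\left(J,j \right)} = \left(J + 2\right) \left(j + \left(6 + J\right)\right) = \left(2 + J\right) \left(6 + J + j\right)$)
$30 S{\left(-5,D{\left(-4 \right)} \right)} = 30 \left(12 + \left(-5\right)^{2} + 2 \left(-21\right) + 8 \left(-5\right) - -105\right) = 30 \left(12 + 25 - 42 - 40 + 105\right) = 30 \cdot 60 = 1800$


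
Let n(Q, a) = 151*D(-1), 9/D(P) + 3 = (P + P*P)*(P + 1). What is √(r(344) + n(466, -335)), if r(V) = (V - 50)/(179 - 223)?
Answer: I*√222486/22 ≈ 21.44*I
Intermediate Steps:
D(P) = 9/(-3 + (1 + P)*(P + P²)) (D(P) = 9/(-3 + (P + P*P)*(P + 1)) = 9/(-3 + (P + P²)*(1 + P)) = 9/(-3 + (1 + P)*(P + P²)))
n(Q, a) = -453 (n(Q, a) = 151*(9/(-3 - 1 + (-1)³ + 2*(-1)²)) = 151*(9/(-3 - 1 - 1 + 2*1)) = 151*(9/(-3 - 1 - 1 + 2)) = 151*(9/(-3)) = 151*(9*(-⅓)) = 151*(-3) = -453)
r(V) = 25/22 - V/44 (r(V) = (-50 + V)/(-44) = (-50 + V)*(-1/44) = 25/22 - V/44)
√(r(344) + n(466, -335)) = √((25/22 - 1/44*344) - 453) = √((25/22 - 86/11) - 453) = √(-147/22 - 453) = √(-10113/22) = I*√222486/22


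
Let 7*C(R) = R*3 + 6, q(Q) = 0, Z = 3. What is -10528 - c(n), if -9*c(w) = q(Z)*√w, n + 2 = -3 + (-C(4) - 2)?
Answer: -10528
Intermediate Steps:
C(R) = 6/7 + 3*R/7 (C(R) = (R*3 + 6)/7 = (3*R + 6)/7 = (6 + 3*R)/7 = 6/7 + 3*R/7)
n = -67/7 (n = -2 + (-3 + (-(6/7 + (3/7)*4) - 2)) = -2 + (-3 + (-(6/7 + 12/7) - 2)) = -2 + (-3 + (-1*18/7 - 2)) = -2 + (-3 + (-18/7 - 2)) = -2 + (-3 - 32/7) = -2 - 53/7 = -67/7 ≈ -9.5714)
c(w) = 0 (c(w) = -0*√w = -⅑*0 = 0)
-10528 - c(n) = -10528 - 1*0 = -10528 + 0 = -10528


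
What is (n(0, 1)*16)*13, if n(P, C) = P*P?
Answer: 0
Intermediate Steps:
n(P, C) = P²
(n(0, 1)*16)*13 = (0²*16)*13 = (0*16)*13 = 0*13 = 0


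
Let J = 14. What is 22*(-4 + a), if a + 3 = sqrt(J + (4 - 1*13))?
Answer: -154 + 22*sqrt(5) ≈ -104.81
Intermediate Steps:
a = -3 + sqrt(5) (a = -3 + sqrt(14 + (4 - 1*13)) = -3 + sqrt(14 + (4 - 13)) = -3 + sqrt(14 - 9) = -3 + sqrt(5) ≈ -0.76393)
22*(-4 + a) = 22*(-4 + (-3 + sqrt(5))) = 22*(-7 + sqrt(5)) = -154 + 22*sqrt(5)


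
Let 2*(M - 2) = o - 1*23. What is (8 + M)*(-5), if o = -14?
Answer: 85/2 ≈ 42.500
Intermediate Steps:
M = -33/2 (M = 2 + (-14 - 1*23)/2 = 2 + (-14 - 23)/2 = 2 + (½)*(-37) = 2 - 37/2 = -33/2 ≈ -16.500)
(8 + M)*(-5) = (8 - 33/2)*(-5) = -17/2*(-5) = 85/2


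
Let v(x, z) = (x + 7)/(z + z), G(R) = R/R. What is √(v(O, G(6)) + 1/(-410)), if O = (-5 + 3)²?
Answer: 7*√4715/205 ≈ 2.3447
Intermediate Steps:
G(R) = 1
O = 4 (O = (-2)² = 4)
v(x, z) = (7 + x)/(2*z) (v(x, z) = (7 + x)/((2*z)) = (7 + x)*(1/(2*z)) = (7 + x)/(2*z))
√(v(O, G(6)) + 1/(-410)) = √((½)*(7 + 4)/1 + 1/(-410)) = √((½)*1*11 - 1/410) = √(11/2 - 1/410) = √(1127/205) = 7*√4715/205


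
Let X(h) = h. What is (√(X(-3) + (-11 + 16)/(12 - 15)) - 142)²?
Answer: (426 - I*√42)²/9 ≈ 20159.0 - 613.51*I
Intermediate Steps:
(√(X(-3) + (-11 + 16)/(12 - 15)) - 142)² = (√(-3 + (-11 + 16)/(12 - 15)) - 142)² = (√(-3 + 5/(-3)) - 142)² = (√(-3 + 5*(-⅓)) - 142)² = (√(-3 - 5/3) - 142)² = (√(-14/3) - 142)² = (I*√42/3 - 142)² = (-142 + I*√42/3)²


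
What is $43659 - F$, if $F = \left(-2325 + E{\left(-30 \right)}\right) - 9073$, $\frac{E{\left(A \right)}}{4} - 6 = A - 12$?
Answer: $55201$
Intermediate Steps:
$E{\left(A \right)} = -24 + 4 A$ ($E{\left(A \right)} = 24 + 4 \left(A - 12\right) = 24 + 4 \left(-12 + A\right) = 24 + \left(-48 + 4 A\right) = -24 + 4 A$)
$F = -11542$ ($F = \left(-2325 + \left(-24 + 4 \left(-30\right)\right)\right) - 9073 = \left(-2325 - 144\right) - 9073 = -2469 - 9073 = -11542$)
$43659 - F = 43659 - -11542 = 43659 + 11542 = 55201$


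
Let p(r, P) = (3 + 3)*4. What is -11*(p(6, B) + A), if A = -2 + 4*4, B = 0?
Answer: -418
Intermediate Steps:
p(r, P) = 24 (p(r, P) = 6*4 = 24)
A = 14 (A = -2 + 16 = 14)
-11*(p(6, B) + A) = -11*(24 + 14) = -11*38 = -418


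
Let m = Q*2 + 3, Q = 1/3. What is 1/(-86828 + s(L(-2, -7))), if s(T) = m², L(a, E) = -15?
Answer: -9/781331 ≈ -1.1519e-5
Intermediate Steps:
Q = ⅓ ≈ 0.33333
m = 11/3 (m = (⅓)*2 + 3 = ⅔ + 3 = 11/3 ≈ 3.6667)
s(T) = 121/9 (s(T) = (11/3)² = 121/9)
1/(-86828 + s(L(-2, -7))) = 1/(-86828 + 121/9) = 1/(-781331/9) = -9/781331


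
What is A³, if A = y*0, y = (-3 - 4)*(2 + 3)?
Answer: 0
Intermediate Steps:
y = -35 (y = -7*5 = -35)
A = 0 (A = -35*0 = 0)
A³ = 0³ = 0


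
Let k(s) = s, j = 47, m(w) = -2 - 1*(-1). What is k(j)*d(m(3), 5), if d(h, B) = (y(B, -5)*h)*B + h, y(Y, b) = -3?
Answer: 658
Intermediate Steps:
m(w) = -1 (m(w) = -2 + 1 = -1)
d(h, B) = h - 3*B*h (d(h, B) = (-3*h)*B + h = -3*B*h + h = h - 3*B*h)
k(j)*d(m(3), 5) = 47*(-(1 - 3*5)) = 47*(-(1 - 15)) = 47*(-1*(-14)) = 47*14 = 658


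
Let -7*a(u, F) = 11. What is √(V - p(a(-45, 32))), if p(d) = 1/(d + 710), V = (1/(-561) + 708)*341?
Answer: 53*√67870078486/28101 ≈ 491.35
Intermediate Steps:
a(u, F) = -11/7 (a(u, F) = -⅐*11 = -11/7)
V = 12312797/51 (V = (-1/561 + 708)*341 = (397187/561)*341 = 12312797/51 ≈ 2.4143e+5)
p(d) = 1/(710 + d)
√(V - p(a(-45, 32))) = √(12312797/51 - 1/(710 - 11/7)) = √(12312797/51 - 1/4959/7) = √(12312797/51 - 1*7/4959) = √(12312797/51 - 7/4959) = √(20353053322/84303) = 53*√67870078486/28101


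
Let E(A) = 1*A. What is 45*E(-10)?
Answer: -450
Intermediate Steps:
E(A) = A
45*E(-10) = 45*(-10) = -450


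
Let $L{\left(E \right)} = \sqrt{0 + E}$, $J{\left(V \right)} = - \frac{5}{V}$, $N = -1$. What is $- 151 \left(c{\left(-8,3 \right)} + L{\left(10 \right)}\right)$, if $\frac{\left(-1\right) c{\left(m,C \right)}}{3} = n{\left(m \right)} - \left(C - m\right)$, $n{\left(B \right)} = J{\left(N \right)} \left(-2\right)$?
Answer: $-9513 - 151 \sqrt{10} \approx -9990.5$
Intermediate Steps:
$n{\left(B \right)} = -10$ ($n{\left(B \right)} = - \frac{5}{-1} \left(-2\right) = \left(-5\right) \left(-1\right) \left(-2\right) = 5 \left(-2\right) = -10$)
$c{\left(m,C \right)} = 30 - 3 m + 3 C$ ($c{\left(m,C \right)} = - 3 \left(-10 - \left(C - m\right)\right) = - 3 \left(-10 + m - C\right) = 30 - 3 m + 3 C$)
$L{\left(E \right)} = \sqrt{E}$
$- 151 \left(c{\left(-8,3 \right)} + L{\left(10 \right)}\right) = - 151 \left(\left(30 - -24 + 3 \cdot 3\right) + \sqrt{10}\right) = - 151 \left(\left(30 + 24 + 9\right) + \sqrt{10}\right) = - 151 \left(63 + \sqrt{10}\right) = -9513 - 151 \sqrt{10}$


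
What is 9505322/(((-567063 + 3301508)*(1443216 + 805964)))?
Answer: 4752661/3075129502550 ≈ 1.5455e-6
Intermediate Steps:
9505322/(((-567063 + 3301508)*(1443216 + 805964))) = 9505322/((2734445*2249180)) = 9505322/6150259005100 = 9505322*(1/6150259005100) = 4752661/3075129502550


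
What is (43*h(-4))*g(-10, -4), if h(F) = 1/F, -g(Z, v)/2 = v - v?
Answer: 0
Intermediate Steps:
g(Z, v) = 0 (g(Z, v) = -2*(v - v) = -2*0 = 0)
(43*h(-4))*g(-10, -4) = (43/(-4))*0 = (43*(-¼))*0 = -43/4*0 = 0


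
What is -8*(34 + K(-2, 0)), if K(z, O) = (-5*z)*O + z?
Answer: -256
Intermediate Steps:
K(z, O) = z - 5*O*z (K(z, O) = -5*O*z + z = z - 5*O*z)
-8*(34 + K(-2, 0)) = -8*(34 - 2*(1 - 5*0)) = -8*(34 - 2*(1 + 0)) = -8*(34 - 2*1) = -8*(34 - 2) = -8*32 = -256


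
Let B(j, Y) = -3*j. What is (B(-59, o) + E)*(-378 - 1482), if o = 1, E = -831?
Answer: 1216440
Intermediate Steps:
(B(-59, o) + E)*(-378 - 1482) = (-3*(-59) - 831)*(-378 - 1482) = (177 - 831)*(-1860) = -654*(-1860) = 1216440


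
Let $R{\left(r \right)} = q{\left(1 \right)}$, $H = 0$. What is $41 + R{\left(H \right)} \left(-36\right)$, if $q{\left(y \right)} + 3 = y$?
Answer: $113$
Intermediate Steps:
$q{\left(y \right)} = -3 + y$
$R{\left(r \right)} = -2$ ($R{\left(r \right)} = -3 + 1 = -2$)
$41 + R{\left(H \right)} \left(-36\right) = 41 - -72 = 41 + 72 = 113$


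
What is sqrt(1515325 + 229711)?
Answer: 2*sqrt(436259) ≈ 1321.0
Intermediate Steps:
sqrt(1515325 + 229711) = sqrt(1745036) = 2*sqrt(436259)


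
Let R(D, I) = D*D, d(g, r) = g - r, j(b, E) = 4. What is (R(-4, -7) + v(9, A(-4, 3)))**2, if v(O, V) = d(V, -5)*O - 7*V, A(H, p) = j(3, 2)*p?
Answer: 7225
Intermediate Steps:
R(D, I) = D**2
A(H, p) = 4*p
v(O, V) = -7*V + O*(5 + V) (v(O, V) = (V - 1*(-5))*O - 7*V = (V + 5)*O - 7*V = (5 + V)*O - 7*V = O*(5 + V) - 7*V = -7*V + O*(5 + V))
(R(-4, -7) + v(9, A(-4, 3)))**2 = ((-4)**2 + (-28*3 + 9*(5 + 4*3)))**2 = (16 + (-7*12 + 9*(5 + 12)))**2 = (16 + (-84 + 9*17))**2 = (16 + (-84 + 153))**2 = (16 + 69)**2 = 85**2 = 7225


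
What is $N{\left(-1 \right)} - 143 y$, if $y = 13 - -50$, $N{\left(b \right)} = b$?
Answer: $-9010$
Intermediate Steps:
$y = 63$ ($y = 13 + 50 = 63$)
$N{\left(-1 \right)} - 143 y = -1 - 9009 = -9010$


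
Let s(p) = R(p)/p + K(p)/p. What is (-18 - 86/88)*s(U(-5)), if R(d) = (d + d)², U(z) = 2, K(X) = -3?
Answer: -10855/88 ≈ -123.35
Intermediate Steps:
R(d) = 4*d² (R(d) = (2*d)² = 4*d²)
s(p) = -3/p + 4*p (s(p) = (4*p²)/p - 3/p = 4*p - 3/p = -3/p + 4*p)
(-18 - 86/88)*s(U(-5)) = (-18 - 86/88)*(-3/2 + 4*2) = (-18 - 86*1/88)*(-3*½ + 8) = (-18 - 43/44)*(-3/2 + 8) = -835/44*13/2 = -10855/88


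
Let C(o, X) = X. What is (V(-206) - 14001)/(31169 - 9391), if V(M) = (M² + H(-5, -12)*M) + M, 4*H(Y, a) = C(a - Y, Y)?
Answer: 56973/43556 ≈ 1.3080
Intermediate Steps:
H(Y, a) = Y/4
V(M) = M² - M/4 (V(M) = (M² + ((¼)*(-5))*M) + M = (M² - 5*M/4) + M = M² - M/4)
(V(-206) - 14001)/(31169 - 9391) = (-206*(-¼ - 206) - 14001)/(31169 - 9391) = (-206*(-825/4) - 14001)/21778 = (84975/2 - 14001)*(1/21778) = (56973/2)*(1/21778) = 56973/43556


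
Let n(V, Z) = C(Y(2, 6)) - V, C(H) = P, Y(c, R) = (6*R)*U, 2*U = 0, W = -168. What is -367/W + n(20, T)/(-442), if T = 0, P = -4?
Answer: 83123/37128 ≈ 2.2388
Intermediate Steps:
U = 0 (U = (1/2)*0 = 0)
Y(c, R) = 0 (Y(c, R) = (6*R)*0 = 0)
C(H) = -4
n(V, Z) = -4 - V
-367/W + n(20, T)/(-442) = -367/(-168) + (-4 - 1*20)/(-442) = -367*(-1/168) + (-4 - 20)*(-1/442) = 367/168 - 24*(-1/442) = 367/168 + 12/221 = 83123/37128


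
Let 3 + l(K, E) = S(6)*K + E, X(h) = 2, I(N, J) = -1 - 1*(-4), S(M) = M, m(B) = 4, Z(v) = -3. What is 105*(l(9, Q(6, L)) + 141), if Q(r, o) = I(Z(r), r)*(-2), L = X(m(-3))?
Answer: 19530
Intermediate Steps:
I(N, J) = 3 (I(N, J) = -1 + 4 = 3)
L = 2
Q(r, o) = -6 (Q(r, o) = 3*(-2) = -6)
l(K, E) = -3 + E + 6*K (l(K, E) = -3 + (6*K + E) = -3 + (E + 6*K) = -3 + E + 6*K)
105*(l(9, Q(6, L)) + 141) = 105*((-3 - 6 + 6*9) + 141) = 105*((-3 - 6 + 54) + 141) = 105*(45 + 141) = 105*186 = 19530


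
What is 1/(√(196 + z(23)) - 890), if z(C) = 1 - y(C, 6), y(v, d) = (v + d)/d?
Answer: -5340/4751447 - √6918/4751447 ≈ -0.0011414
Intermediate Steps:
y(v, d) = (d + v)/d
z(C) = -C/6 (z(C) = 1 - (6 + C)/6 = 1 - (1 + C/6) = 1 + (-1 - C/6) = -C/6)
1/(√(196 + z(23)) - 890) = 1/(√(196 - ⅙*23) - 890) = 1/(√(196 - 23/6) - 890) = 1/(√(1153/6) - 890) = 1/(√6918/6 - 890) = 1/(-890 + √6918/6)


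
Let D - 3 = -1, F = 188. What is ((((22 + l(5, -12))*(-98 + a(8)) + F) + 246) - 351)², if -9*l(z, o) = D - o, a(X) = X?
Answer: 3087049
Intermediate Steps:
D = 2 (D = 3 - 1 = 2)
l(z, o) = -2/9 + o/9 (l(z, o) = -(2 - o)/9 = -2/9 + o/9)
((((22 + l(5, -12))*(-98 + a(8)) + F) + 246) - 351)² = ((((22 + (-2/9 + (⅑)*(-12)))*(-98 + 8) + 188) + 246) - 351)² = ((((22 + (-2/9 - 4/3))*(-90) + 188) + 246) - 351)² = ((((22 - 14/9)*(-90) + 188) + 246) - 351)² = ((((184/9)*(-90) + 188) + 246) - 351)² = (((-1840 + 188) + 246) - 351)² = ((-1652 + 246) - 351)² = (-1406 - 351)² = (-1757)² = 3087049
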